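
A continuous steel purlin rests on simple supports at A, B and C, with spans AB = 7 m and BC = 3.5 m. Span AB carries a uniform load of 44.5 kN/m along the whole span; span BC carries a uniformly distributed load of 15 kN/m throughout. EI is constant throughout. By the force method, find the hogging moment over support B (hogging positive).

M_B = 189.4 kN·m

Insert a hinge at B; M_B is the redundant, and each span becomes simply supported.
Discontinuity in slope at B on the released structure — sum the simple-span end rotations:
  span AB: UDL 44.5: wL³/(24EI) = 636/EI
  span BC: UDL 15: wL³/(24EI) = 26.8/EI
  relative rotation θ_0 = (636 + 26.8)/EI = 662.8/EI
A unit hogging moment at B produces rotation L₁/(3EI) + L₂/(3EI) = 3.5/EI.
Compatibility: M_B·(L₁+L₂)/(3EI) = θ_0, giving M_B = 189.4 kN·m (hogging).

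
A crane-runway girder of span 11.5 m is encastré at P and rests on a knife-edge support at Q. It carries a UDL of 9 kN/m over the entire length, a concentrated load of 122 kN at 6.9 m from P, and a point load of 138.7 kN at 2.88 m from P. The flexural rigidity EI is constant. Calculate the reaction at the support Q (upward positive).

R_Q = 103.5 kN

Release the roller at Q. Primary structure: cantilever fixed at P.
Deflection at Q on the released cantilever, summing each load's contribution:
  UDL 9: wL⁴/(8EI) = 19676/EI
  point load 122 at a = 6.9: Pa²(3L − a)/(6EI) = 26719/EI
  point load 138.7 at a = 2.88: Pa²(3L − a)/(6EI) = 6063/EI
  δ_0 = 52458/EI
Tip deflection under a unit load at Q: L³/(3EI) = 507/EI.
Compatibility at Q: δ_0 − R_Q·δ_{QQ} = 0, so R_Q = 52458/507 = 103.5 kN.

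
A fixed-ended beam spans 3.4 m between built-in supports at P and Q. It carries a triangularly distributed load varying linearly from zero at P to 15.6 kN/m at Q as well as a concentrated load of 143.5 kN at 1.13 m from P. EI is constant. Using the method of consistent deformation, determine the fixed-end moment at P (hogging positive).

M_P = 78.29 kN·m

Release both end moments; the primary structure is a simply-supported span PQ with redundants M_P and M_Q.
End rotations of the released simple span under the applied load (×1/EI):
  at P: triangular load, peak 15.6: 7w₀L³/(360EI) = 11.92/EI
  at Q: triangular load, peak 15.6: w₀L³/(45EI) = 13.63/EI
  at P: point load 143.5 at a = 1.13: Pab(L + b)/(6LEI) = 102.3/EI
  at Q: point load 143.5 at a = 1.13: Pab(L + a)/(6LEI) = 81.74/EI
  θ_P0 = 114.2/EI,  θ_Q0 = 95.36/EI
Flexibility coefficients: a unit moment at one end gives L/(3EI) there and L/(6EI) at the far end, so f₁₁ = f₂₂ = 1.133/EI and f₁₂ = f₂₁ = 0.5667/EI.
Compatibility — zero rotation at each built-in end:
  1.133 M_P + 0.5667 M_Q = 114.2
  0.5667 M_P + 1.133 M_Q = 95.36
Solving the pair gives M_P = 78.29 kN·m and M_Q = 45 kN·m (hogging).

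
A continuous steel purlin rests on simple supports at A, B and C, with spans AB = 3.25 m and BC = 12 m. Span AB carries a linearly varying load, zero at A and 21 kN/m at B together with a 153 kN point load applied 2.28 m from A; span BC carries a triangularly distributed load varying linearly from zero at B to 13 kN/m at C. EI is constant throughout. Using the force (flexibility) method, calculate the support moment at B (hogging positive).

Release continuity at B by inserting a hinge; the redundant is the internal moment M_B. The primary structure is two simply-supported spans AB and BC.
Rotations at B on the released spans (each span's end-slope, ×1/EI):
  span AB: triangular load, peak 21: w₀L³/(45EI) = 16.02/EI
  span AB: point load 153 at a = 2.28: Pab(L + a)/(6LEI) = 95.96/EI
  span BC: triangular load, peak 13: 7w₀L³/(360EI) = 436.8/EI
  relative rotation θ_0 = (112 + 436.8)/EI = 548.8/EI
A unit hogging moment at B produces rotation L₁/(3EI) + L₂/(3EI) = 5.083/EI.
Slope continuity at B: θ_0 = M_B·5.083/EI, so M_B = 548.8/5.083 = 108 kN·m (hogging).

M_B = 108 kN·m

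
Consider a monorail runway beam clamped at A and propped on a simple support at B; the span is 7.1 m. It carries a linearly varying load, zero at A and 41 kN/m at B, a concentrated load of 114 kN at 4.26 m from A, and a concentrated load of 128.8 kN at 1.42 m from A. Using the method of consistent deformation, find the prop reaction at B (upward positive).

R_B = 136.5 kN

Choose R_B as the redundant. The primary structure is the cantilever fixed at A.
Primary-structure tip deflection at B by superposition:
  triangular load, peak 41 at the free end: 11w₀L⁴/(120EI) = 9551/EI
  point load 114 at a = 4.26: Pa²(3L − a)/(6EI) = 5875/EI
  point load 128.8 at a = 1.42: Pa²(3L − a)/(6EI) = 860.5/EI
  δ_0 = 16287/EI
Flexibility coefficient — unit upward force at B: δ_{BB} = L³/(3EI) = 119.3/EI.
The prop prevents deflection at B: R_B = δ_0/δ_{BB} = 16287/119.3 = 136.5 kN.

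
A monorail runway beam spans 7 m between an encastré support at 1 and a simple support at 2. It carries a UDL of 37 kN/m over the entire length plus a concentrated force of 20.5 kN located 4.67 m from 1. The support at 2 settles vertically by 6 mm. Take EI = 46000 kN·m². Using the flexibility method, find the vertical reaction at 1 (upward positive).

Take the reaction at 2 as the redundant and release it; the primary structure is a cantilever fixed at 1.
Downward deflection at the released point 2 due to the loads:
  UDL 37: wL⁴/(8EI) = 11105/EI
  point load 20.5 at a = 4.67: Pa²(3L − a)/(6EI) = 1217/EI
  δ_0 = 12321/EI
Flexibility coefficient — unit upward force at 2: δ_{22} = L³/(3EI) = 114.3/EI.
With EI = 46000 kN·m²: δ_0 = 0.26786 m and δ_{22} = 0.002486 m/kN.
Compatibility — the beam at 2 must follow the support down by 0.006 m: δ_0 − R_2·δ_{22} = 0.006, so R_2 = (0.26786 − 0.006)/0.002486 = 105.4 kN.
Vertical equilibrium: R_1 = ΣP − R_2 = 279.5 − 105.4 = 174.1 kN.

R_1 = 174.1 kN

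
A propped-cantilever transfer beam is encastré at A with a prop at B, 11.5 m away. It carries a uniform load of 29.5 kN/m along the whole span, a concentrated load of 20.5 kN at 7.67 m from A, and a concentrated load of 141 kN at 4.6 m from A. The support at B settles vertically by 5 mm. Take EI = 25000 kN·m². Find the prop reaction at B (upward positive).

Take the reaction at B as the redundant and release it; the primary structure is a cantilever fixed at A.
Downward deflection at the released point B due to the loads:
  UDL 29.5: wL⁴/(8EI) = 64495/EI
  point load 20.5 at a = 7.67: Pa²(3L − a)/(6EI) = 5393/EI
  point load 141 at a = 4.6: Pa²(3L − a)/(6EI) = 14868/EI
  δ_0 = 84755/EI
Flexibility coefficient — unit upward force at B: δ_{BB} = L³/(3EI) = 507/EI.
With EI = 25000 kN·m²: δ_0 = 3.3902 m and δ_{BB} = 0.020278 m/kN.
Compatibility — the beam at B must follow the support down by 0.005 m: δ_0 − R_B·δ_{BB} = 0.005, so R_B = (3.3902 − 0.005)/0.020278 = 166.9 kN.

R_B = 166.9 kN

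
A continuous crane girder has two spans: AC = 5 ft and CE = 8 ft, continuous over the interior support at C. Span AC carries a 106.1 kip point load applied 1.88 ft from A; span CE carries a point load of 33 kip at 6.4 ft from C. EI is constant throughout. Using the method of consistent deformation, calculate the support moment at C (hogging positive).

M_C = 48.53 kip·ft

Take M_C as the redundant. Released structure: two simple spans AC and CE with a hinge at C.
End slopes at the hinge C, treating each span as simply supported:
  span AC: point load 106.1 at a = 1.88: Pab(L + a)/(6LEI) = 142.7/EI
  span CE: point load 33 at a = 6.4: Pab(L + b)/(6LEI) = 67.58/EI
  relative rotation θ_0 = (142.7 + 67.58)/EI = 210.3/EI
A unit hogging moment at C produces rotation L₁/(3EI) + L₂/(3EI) = 4.333/EI.
Slope continuity at C: θ_0 = M_C·4.333/EI, so M_C = 210.3/4.333 = 48.53 kip·ft (hogging).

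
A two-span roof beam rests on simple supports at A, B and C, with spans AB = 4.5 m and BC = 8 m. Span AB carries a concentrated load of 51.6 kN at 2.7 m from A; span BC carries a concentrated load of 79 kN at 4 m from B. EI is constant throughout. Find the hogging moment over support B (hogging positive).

M_B = 91.89 kN·m

Take M_B as the redundant. Released structure: two simple spans AB and BC with a hinge at B.
End slopes at the hinge B, treating each span as simply supported:
  span AB: point load 51.6 at a = 2.7: Pab(L + a)/(6LEI) = 66.87/EI
  span BC: point load 79 at a = 4: Pab(L + b)/(6LEI) = 316/EI
  relative rotation θ_0 = (66.87 + 316)/EI = 382.9/EI
A unit hogging moment at B produces rotation L₁/(3EI) + L₂/(3EI) = 4.167/EI.
Compatibility: M_B·(L₁+L₂)/(3EI) = θ_0, giving M_B = 91.89 kN·m (hogging).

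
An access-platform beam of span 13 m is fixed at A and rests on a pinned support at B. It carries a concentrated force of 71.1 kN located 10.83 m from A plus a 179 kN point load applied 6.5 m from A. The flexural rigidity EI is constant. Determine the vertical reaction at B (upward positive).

R_B = 109.4 kN

Choose R_B as the redundant. The primary structure is the cantilever fixed at A.
Primary-structure tip deflection at B by superposition:
  point load 71.1 at a = 10.83: Pa²(3L − a)/(6EI) = 39153/EI
  point load 179 at a = 6.5: Pa²(3L − a)/(6EI) = 40965/EI
  δ_0 = 80118/EI
Flexibility coefficient — unit upward force at B: δ_{BB} = L³/(3EI) = 732.3/EI.
Compatibility at B: δ_0 − R_B·δ_{BB} = 0, so R_B = 80118/732.3 = 109.4 kN.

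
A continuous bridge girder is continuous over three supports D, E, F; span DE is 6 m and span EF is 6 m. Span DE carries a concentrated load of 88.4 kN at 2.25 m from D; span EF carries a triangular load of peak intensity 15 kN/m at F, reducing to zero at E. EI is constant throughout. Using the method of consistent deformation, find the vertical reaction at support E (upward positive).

Release continuity at E by inserting a hinge; the redundant is the internal moment M_E. The primary structure is two simply-supported spans DE and EF.
Rotations at E on the released spans (each span's end-slope, ×1/EI):
  span DE: point load 88.4 at a = 2.25: Pab(L + a)/(6LEI) = 170.9/EI
  span EF: triangular load, peak 15: 7w₀L³/(360EI) = 63/EI
  relative rotation θ_0 = (170.9 + 63)/EI = 233.9/EI
A unit hogging moment at E produces rotation L₁/(3EI) + L₂/(3EI) = 4/EI.
Slope continuity at E: θ_0 = M_E·4/EI, so M_E = 233.9/4 = 58.48 kN·m (hogging).
Span DE, ΣM about D with M_E applied at E: R_E^{DE}·6 = 198.9 + 58.48, so R_E^{DE} = 42.9 kN and R_D = 88.4 − 42.9 = 45.5 kN.
Span EF, ΣM about F: R_E^{EF}·6 = 90 + 58.48, so R_E^{EF} = 24.75 kN and R_F = 45 − 24.75 = 20.25 kN.
R_E = 42.9 + 24.75 = 67.64 kN.

R_E = 67.64 kN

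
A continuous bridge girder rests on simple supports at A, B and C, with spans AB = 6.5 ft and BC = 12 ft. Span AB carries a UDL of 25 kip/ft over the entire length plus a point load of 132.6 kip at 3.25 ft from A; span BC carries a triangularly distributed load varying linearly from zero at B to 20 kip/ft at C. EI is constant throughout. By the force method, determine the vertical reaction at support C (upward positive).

R_C = 62.32 kip

Release continuity at B by inserting a hinge; the redundant is the internal moment M_B. The primary structure is two simply-supported spans AB and BC.
End slopes at the hinge B, treating each span as simply supported:
  span AB: UDL 25: wL³/(24EI) = 286.1/EI
  span AB: point load 132.6 at a = 3.25: Pab(L + a)/(6LEI) = 350.1/EI
  span BC: triangular load, peak 20: 7w₀L³/(360EI) = 672/EI
  relative rotation θ_0 = (636.2 + 672)/EI = 1308/EI
A unit hogging moment at B produces rotation L₁/(3EI) + L₂/(3EI) = 6.167/EI.
Compatibility: M_B·(L₁+L₂)/(3EI) = θ_0, giving M_B = 212.1 kip·ft (hogging).
Span BC, ΣM about C: R_B^{BC}·12 = 480 + 212.1, so R_B^{BC} = 57.68 kip and R_C = 120 − 57.68 = 62.32 kip.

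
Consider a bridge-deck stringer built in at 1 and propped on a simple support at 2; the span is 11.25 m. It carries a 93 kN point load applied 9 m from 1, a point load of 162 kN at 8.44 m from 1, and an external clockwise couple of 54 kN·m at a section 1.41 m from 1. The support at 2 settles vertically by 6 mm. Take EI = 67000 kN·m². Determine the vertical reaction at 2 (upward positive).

R_2 = 168.9 kN

Choose R_2 as the redundant. The primary structure is the cantilever fixed at 1.
Free-end deflection of the primary structure under the applied loading (downward +):
  point load 93 at a = 9: Pa²(3L − a)/(6EI) = 31074/EI
  point load 162 at a = 8.44: Pa²(3L − a)/(6EI) = 48679/EI
  clockwise couple 54 at a = 1.41: M₀a(2L − a)/(2EI) = 802.9/EI
  δ_0 = 80555/EI
Flexibility coefficient — unit upward force at 2: δ_{22} = L³/(3EI) = 474.6/EI.
With EI = 67000 kN·m²: δ_0 = 1.2023 m and δ_{22} = 0.007084 m/kN.
Compatibility — the beam at 2 must follow the support down by 0.006 m: δ_0 − R_2·δ_{22} = 0.006, so R_2 = (1.2023 − 0.006)/0.007084 = 168.9 kN.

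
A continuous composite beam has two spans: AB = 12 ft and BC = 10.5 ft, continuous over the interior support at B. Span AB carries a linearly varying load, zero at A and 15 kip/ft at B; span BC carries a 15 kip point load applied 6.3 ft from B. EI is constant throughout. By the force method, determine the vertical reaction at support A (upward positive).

R_A = 22.57 kip

Insert a hinge at B; M_B is the redundant, and each span becomes simply supported.
Discontinuity in slope at B on the released structure — sum the simple-span end rotations:
  span AB: triangular load, peak 15: w₀L³/(45EI) = 576/EI
  span BC: point load 15 at a = 6.3: Pab(L + b)/(6LEI) = 92.61/EI
  relative rotation θ_0 = (576 + 92.61)/EI = 668.6/EI
A unit hogging moment at B produces rotation L₁/(3EI) + L₂/(3EI) = 7.5/EI.
Slope continuity at B: θ_0 = M_B·7.5/EI, so M_B = 668.6/7.5 = 89.15 kip·ft (hogging).
Span AB, ΣM about A with M_B applied at B: R_B^{AB}·12 = 720 + 89.15, so R_B^{AB} = 67.43 kip and R_A = 90 − 67.43 = 22.57 kip.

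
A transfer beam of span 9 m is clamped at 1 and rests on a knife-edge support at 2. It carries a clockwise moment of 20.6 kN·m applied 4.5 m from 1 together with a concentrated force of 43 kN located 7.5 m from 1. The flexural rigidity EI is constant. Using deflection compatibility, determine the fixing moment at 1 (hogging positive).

Take the reaction at 2 as the redundant and release it; the primary structure is a cantilever fixed at 1.
Downward deflection at the released point 2 due to the loads:
  clockwise couple 20.6 at a = 4.5: M₀a(2L − a)/(2EI) = 625.7/EI
  point load 43 at a = 7.5: Pa²(3L − a)/(6EI) = 7861/EI
  δ_0 = 8487/EI
Flexibility coefficient — unit upward force at 2: δ_{22} = L³/(3EI) = 243/EI.
Compatibility at 2: δ_0 − R_2·δ_{22} = 0, so R_2 = 8487/243 = 34.92 kN.
Moment equilibrium about 1: M_1 = Σ(load moments about 1) − R_2·L = 343.1 − 34.92×9 = 28.78 kN·m.

M_1 = 28.78 kN·m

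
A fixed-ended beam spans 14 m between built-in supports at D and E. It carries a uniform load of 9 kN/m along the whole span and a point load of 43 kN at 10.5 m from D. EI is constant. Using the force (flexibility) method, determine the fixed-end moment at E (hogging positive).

M_E = 231.7 kN·m

Take the two fixed-end moments M_D, M_E as redundants; the released structure is the simple span DE.
End rotations of the released simple span under the applied load (×1/EI):
  at D: UDL 9: wL³/(24EI) = 1029/EI
  at E: UDL 9: wL³/(24EI) = 1029/EI
  at D: point load 43 at a = 10.5: Pab(L + b)/(6LEI) = 329.2/EI
  at E: point load 43 at a = 10.5: Pab(L + a)/(6LEI) = 460.9/EI
  θ_D0 = 1358/EI,  θ_E0 = 1490/EI
Flexibility coefficients: a unit moment at one end gives L/(3EI) there and L/(6EI) at the far end, so f₁₁ = f₂₂ = 4.667/EI and f₁₂ = f₂₁ = 2.333/EI.
Compatibility — zero rotation at each built-in end:
  4.667 M_D + 2.333 M_E = 1358
  2.333 M_D + 4.667 M_E = 1490
Solving the pair gives M_D = 175.2 kN·m and M_E = 231.7 kN·m (hogging).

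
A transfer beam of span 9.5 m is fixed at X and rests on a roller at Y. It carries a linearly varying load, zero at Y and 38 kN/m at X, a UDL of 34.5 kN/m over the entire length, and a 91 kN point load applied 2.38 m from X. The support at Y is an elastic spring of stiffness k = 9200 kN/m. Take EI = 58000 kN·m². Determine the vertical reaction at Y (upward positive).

Take the reaction at Y as the redundant and release it; the primary structure is a cantilever fixed at X.
Downward deflection at the released point Y due to the loads:
  triangular load, peak 38 at the fixed end: w₀L⁴/(30EI) = 10317/EI
  UDL 34.5: wL⁴/(8EI) = 35126/EI
  point load 91 at a = 2.38: Pa²(3L − a)/(6EI) = 2244/EI
  δ_0 = 47687/EI
Flexibility coefficient — unit upward force at Y: δ_{YY} = L³/(3EI) = 285.8/EI.
With EI = 58000 kN·m²: δ_0 = 0.82218 m and δ_{YY} = 0.004927 m/kN.
Compatibility — the spring shortens by R_Y/k under the reaction it provides: δ_0 − R_Y·δ_{YY} = R_Y/k. With 1/k = 0.000109 m/kN, R_Y = δ_0 / (δ_{YY} + 1/k) = 0.82218 / (0.004927 + 0.000109) = 163.3 kN.

R_Y = 163.3 kN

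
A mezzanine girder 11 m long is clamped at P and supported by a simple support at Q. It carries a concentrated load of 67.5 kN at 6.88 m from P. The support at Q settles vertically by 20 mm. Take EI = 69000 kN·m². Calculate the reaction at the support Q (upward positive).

Choose R_Q as the redundant. The primary structure is the cantilever fixed at P.
Free-end deflection of the primary structure under the applied loading (downward +):
  point load 67.5 at a = 6.88: Pa²(3L − a)/(6EI) = 13909/EI
Flexibility coefficient — unit upward force at Q: δ_{QQ} = L³/(3EI) = 443.7/EI.
With EI = 69000 kN·m²: δ_0 = 0.20158 m and δ_{QQ} = 0.00643 m/kN.
Compatibility — the beam at Q must follow the support down by 0.02 m: δ_0 − R_Q·δ_{QQ} = 0.02, so R_Q = (0.20158 − 0.02)/0.00643 = 28.24 kN.

R_Q = 28.24 kN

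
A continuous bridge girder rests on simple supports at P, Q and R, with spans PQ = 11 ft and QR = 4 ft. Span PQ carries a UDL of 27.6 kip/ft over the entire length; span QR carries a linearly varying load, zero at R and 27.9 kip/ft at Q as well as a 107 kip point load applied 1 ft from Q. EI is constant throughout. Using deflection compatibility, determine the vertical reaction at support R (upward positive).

Release continuity at Q by inserting a hinge; the redundant is the internal moment M_Q. The primary structure is two simply-supported spans PQ and QR.
Rotations at Q on the released spans (each span's end-slope, ×1/EI):
  span PQ: UDL 27.6: wL³/(24EI) = 1531/EI
  span QR: triangular load, peak 27.9: w₀L³/(45EI) = 39.68/EI
  span QR: point load 107 at a = 1: Pab(L + b)/(6LEI) = 93.62/EI
  relative rotation θ_0 = (1531 + 133.3)/EI = 1664/EI
A unit hogging moment at Q produces rotation L₁/(3EI) + L₂/(3EI) = 5/EI.
Compatibility: M_Q·(L₁+L₂)/(3EI) = θ_0, giving M_Q = 332.8 kip·ft (hogging).
Span QR, ΣM about R: R_Q^{QR}·4 = 469.8 + 332.8, so R_Q^{QR} = 200.6 kip and R_R = 162.8 − 200.6 = -37.85 kip.

R_R = -37.85 kip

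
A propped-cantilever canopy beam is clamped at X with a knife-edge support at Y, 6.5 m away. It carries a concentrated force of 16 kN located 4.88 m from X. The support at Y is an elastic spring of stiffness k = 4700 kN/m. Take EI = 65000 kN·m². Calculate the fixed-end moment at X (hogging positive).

M_X = 20.81 kN·m

Choose R_Y as the redundant. The primary structure is the cantilever fixed at X.
Downward deflection at the released point Y due to the loads:
  point load 16 at a = 4.88: Pa²(3L − a)/(6EI) = 928.4/EI
Flexibility coefficient — unit upward force at Y: δ_{YY} = L³/(3EI) = 91.54/EI.
With EI = 65000 kN·m²: δ_0 = 0.014284 m and δ_{YY} = 0.001408 m/kN.
Compatibility — the spring shortens by R_Y/k under the reaction it provides: δ_0 − R_Y·δ_{YY} = R_Y/k. With 1/k = 0.000213 m/kN, R_Y = δ_0 / (δ_{YY} + 1/k) = 0.014284 / (0.001408 + 0.000213) = 8.811 kN.
Moment equilibrium about X: M_X = Σ(load moments about X) − R_Y·L = 78.08 − 8.811×6.5 = 20.81 kN·m.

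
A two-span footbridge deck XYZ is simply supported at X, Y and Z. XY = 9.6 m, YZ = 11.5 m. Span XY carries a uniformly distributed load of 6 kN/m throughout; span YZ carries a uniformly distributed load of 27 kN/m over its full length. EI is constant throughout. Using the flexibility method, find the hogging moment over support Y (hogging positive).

M_Y = 274.7 kN·m

Insert a hinge at Y; M_Y is the redundant, and each span becomes simply supported.
Rotations at Y on the released spans (each span's end-slope, ×1/EI):
  span XY: UDL 6: wL³/(24EI) = 221.2/EI
  span YZ: UDL 27: wL³/(24EI) = 1711/EI
  relative rotation θ_0 = (221.2 + 1711)/EI = 1932/EI
A unit hogging moment at Y produces rotation L₁/(3EI) + L₂/(3EI) = 7.033/EI.
Compatibility: M_Y·(L₁+L₂)/(3EI) = θ_0, giving M_Y = 274.7 kN·m (hogging).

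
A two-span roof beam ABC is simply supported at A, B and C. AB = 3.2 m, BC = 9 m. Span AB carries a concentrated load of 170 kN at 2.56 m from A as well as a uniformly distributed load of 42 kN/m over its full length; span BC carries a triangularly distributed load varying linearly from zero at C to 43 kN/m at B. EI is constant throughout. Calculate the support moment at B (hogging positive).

M_B = 205.9 kN·m

Insert a hinge at B; M_B is the redundant, and each span becomes simply supported.
End slopes at the hinge B, treating each span as simply supported:
  span AB: point load 170 at a = 2.56: Pab(L + a)/(6LEI) = 83.56/EI
  span AB: UDL 42: wL³/(24EI) = 57.34/EI
  span BC: triangular load, peak 43: w₀L³/(45EI) = 696.6/EI
  relative rotation θ_0 = (140.9 + 696.6)/EI = 837.5/EI
A unit hogging moment at B produces rotation L₁/(3EI) + L₂/(3EI) = 4.067/EI.
Slope continuity at B: θ_0 = M_B·4.067/EI, so M_B = 837.5/4.067 = 205.9 kN·m (hogging).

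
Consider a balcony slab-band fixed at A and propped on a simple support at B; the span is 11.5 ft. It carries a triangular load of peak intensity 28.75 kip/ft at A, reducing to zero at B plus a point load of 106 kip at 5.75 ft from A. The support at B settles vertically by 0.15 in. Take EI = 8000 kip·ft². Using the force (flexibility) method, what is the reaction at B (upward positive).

Choose R_B as the redundant. The primary structure is the cantilever fixed at A.
Primary-structure tip deflection at B by superposition:
  triangular load, peak 28.75 at the fixed end: w₀L⁴/(30EI) = 16761/EI
  point load 106 at a = 5.75: Pa²(3L − a)/(6EI) = 16793/EI
  δ_0 = 33554/EI
Flexibility coefficient — unit upward force at B: δ_{BB} = L³/(3EI) = 507/EI.
With EI = 8000 kip·ft²: δ_0 = 4.1943 ft and δ_{BB} = 0.06337 ft/kip.
Compatibility — the beam at B must follow the support down by 0.0125 ft: δ_0 − R_B·δ_{BB} = 0.0125, so R_B = (4.1943 − 0.0125)/0.06337 = 65.99 kip.

R_B = 65.99 kip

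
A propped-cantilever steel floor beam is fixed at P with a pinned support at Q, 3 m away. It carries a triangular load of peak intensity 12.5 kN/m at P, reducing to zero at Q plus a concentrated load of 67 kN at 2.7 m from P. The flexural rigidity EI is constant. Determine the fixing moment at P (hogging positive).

Take the reaction at Q as the redundant and release it; the primary structure is a cantilever fixed at P.
Primary-structure tip deflection at Q by superposition:
  triangular load, peak 12.5 at the fixed end: w₀L⁴/(30EI) = 33.75/EI
  point load 67 at a = 2.7: Pa²(3L − a)/(6EI) = 512.9/EI
  δ_0 = 546.6/EI
Flexibility coefficient — unit upward force at Q: δ_{QQ} = L³/(3EI) = 9/EI.
The prop prevents deflection at Q: R_Q = δ_0/δ_{QQ} = 546.6/9 = 60.73 kN.
Moment equilibrium about P: M_P = Σ(load moments about P) − R_Q·L = 199.7 − 60.73×3 = 17.45 kN·m.

M_P = 17.45 kN·m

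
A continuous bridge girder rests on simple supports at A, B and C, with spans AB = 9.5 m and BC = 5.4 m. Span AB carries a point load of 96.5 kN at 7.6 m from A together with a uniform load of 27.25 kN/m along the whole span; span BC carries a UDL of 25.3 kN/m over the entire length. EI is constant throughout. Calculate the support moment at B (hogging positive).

Insert a hinge at B; M_B is the redundant, and each span becomes simply supported.
Discontinuity in slope at B on the released structure — sum the simple-span end rotations:
  span AB: point load 96.5 at a = 7.6: Pab(L + a)/(6LEI) = 418/EI
  span AB: UDL 27.25: wL³/(24EI) = 973.5/EI
  span BC: UDL 25.3: wL³/(24EI) = 166/EI
  relative rotation θ_0 = (1392 + 166)/EI = 1558/EI
A unit hogging moment at B produces rotation L₁/(3EI) + L₂/(3EI) = 4.967/EI.
Slope continuity at B: θ_0 = M_B·4.967/EI, so M_B = 1558/4.967 = 313.6 kN·m (hogging).

M_B = 313.6 kN·m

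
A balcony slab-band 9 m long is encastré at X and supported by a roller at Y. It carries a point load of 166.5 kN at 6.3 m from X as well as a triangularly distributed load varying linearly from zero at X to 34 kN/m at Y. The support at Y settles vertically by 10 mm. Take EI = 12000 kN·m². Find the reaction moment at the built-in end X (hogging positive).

M_X = 369.6 kN·m

Choose R_Y as the redundant. The primary structure is the cantilever fixed at X.
Downward deflection at the released point Y due to the loads:
  point load 166.5 at a = 6.3: Pa²(3L − a)/(6EI) = 22799/EI
  triangular load, peak 34 at the free end: 11w₀L⁴/(120EI) = 20448/EI
  δ_0 = 43247/EI
Tip deflection under a unit load at Y: L³/(3EI) = 243/EI.
With EI = 12000 kN·m²: δ_0 = 3.6039 m and δ_{YY} = 0.02025 m/kN.
Compatibility — the beam at Y must follow the support down by 0.01 m: δ_0 − R_Y·δ_{YY} = 0.01, so R_Y = (3.6039 − 0.01)/0.02025 = 177.5 kN.
Moment equilibrium about X: M_X = Σ(load moments about X) − R_Y·L = 1967 − 177.5×9 = 369.6 kN·m.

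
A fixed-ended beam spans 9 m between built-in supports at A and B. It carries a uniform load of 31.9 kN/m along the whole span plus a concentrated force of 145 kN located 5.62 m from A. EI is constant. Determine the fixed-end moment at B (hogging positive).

Take the two fixed-end moments M_A, M_B as redundants; the released structure is the simple span AB.
On the primary (simply-supported) span, the end slopes from the loading are:
  at A: UDL 31.9: wL³/(24EI) = 969/EI
  at B: UDL 31.9: wL³/(24EI) = 969/EI
  at A: point load 145 at a = 5.62: Pab(L + b)/(6LEI) = 631.5/EI
  at B: point load 145 at a = 5.62: Pab(L + a)/(6LEI) = 745.7/EI
  θ_A0 = 1600/EI,  θ_B0 = 1715/EI
Flexibility coefficients: a unit moment at one end gives L/(3EI) there and L/(6EI) at the far end, so f₁₁ = f₂₂ = 3/EI and f₁₂ = f₂₁ = 1.5/EI.
Compatibility — zero rotation at each built-in end:
  3 M_A + 1.5 M_B = 1600
  1.5 M_A + 3 M_B = 1715
Solving the pair gives M_A = 330.3 kN·m and M_B = 406.4 kN·m (hogging).

M_B = 406.4 kN·m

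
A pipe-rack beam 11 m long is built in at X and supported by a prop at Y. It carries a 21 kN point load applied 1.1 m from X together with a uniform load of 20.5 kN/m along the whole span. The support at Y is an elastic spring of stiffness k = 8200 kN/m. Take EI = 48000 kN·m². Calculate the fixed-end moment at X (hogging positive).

Remove the prop at Y; the released (primary) structure is a cantilever built in at X.
Deflection at Y on the released cantilever, summing each load's contribution:
  point load 21 at a = 1.1: Pa²(3L − a)/(6EI) = 135.1/EI
  UDL 20.5: wL⁴/(8EI) = 37518/EI
  δ_0 = 37653/EI
Tip deflection under a unit load at Y: L³/(3EI) = 443.7/EI.
With EI = 48000 kN·m²: δ_0 = 0.78443 m and δ_{YY} = 0.009243 m/kN.
Compatibility — the spring shortens by R_Y/k under the reaction it provides: δ_0 − R_Y·δ_{YY} = R_Y/k. With 1/k = 0.000122 m/kN, R_Y = δ_0 / (δ_{YY} + 1/k) = 0.78443 / (0.009243 + 0.000122) = 83.76 kN.
Moment equilibrium about X: M_X = Σ(load moments about X) − R_Y·L = 1263 − 83.76×11 = 342 kN·m.

M_X = 342 kN·m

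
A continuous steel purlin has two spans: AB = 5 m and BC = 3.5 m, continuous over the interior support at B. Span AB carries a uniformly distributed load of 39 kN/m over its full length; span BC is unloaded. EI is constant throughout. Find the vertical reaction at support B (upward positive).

Insert a hinge at B; M_B is the redundant, and each span becomes simply supported.
Rotations at B on the released spans (each span's end-slope, ×1/EI):
  span AB: UDL 39: wL³/(24EI) = 203.1/EI
  relative rotation θ_0 = (203.1 + 0)/EI = 203.1/EI
A unit hogging moment at B produces rotation L₁/(3EI) + L₂/(3EI) = 2.833/EI.
Compatibility: M_B·(L₁+L₂)/(3EI) = θ_0, giving M_B = 71.69 kN·m (hogging).
Span AB, ΣM about A with M_B applied at B: R_B^{AB}·5 = 487.5 + 71.69, so R_B^{AB} = 111.8 kN and R_A = 195 − 111.8 = 83.16 kN.
Span BC, ΣM about C: R_B^{BC}·3.5 = 0 + 71.69, so R_B^{BC} = 20.48 kN and R_C = 0 − 20.48 = -20.48 kN.
R_B = 111.8 + 20.48 = 132.3 kN.

R_B = 132.3 kN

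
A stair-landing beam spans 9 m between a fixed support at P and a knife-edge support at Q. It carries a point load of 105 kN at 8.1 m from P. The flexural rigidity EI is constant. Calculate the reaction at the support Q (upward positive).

R_Q = 89.3 kN

Release the roller at Q. Primary structure: cantilever fixed at P.
Deflection at Q on the released cantilever, summing each load's contribution:
  point load 105 at a = 8.1: Pa²(3L − a)/(6EI) = 21701/EI
Tip deflection under a unit load at Q: L³/(3EI) = 243/EI.
Compatibility at Q: δ_0 − R_Q·δ_{QQ} = 0, so R_Q = 21701/243 = 89.3 kN.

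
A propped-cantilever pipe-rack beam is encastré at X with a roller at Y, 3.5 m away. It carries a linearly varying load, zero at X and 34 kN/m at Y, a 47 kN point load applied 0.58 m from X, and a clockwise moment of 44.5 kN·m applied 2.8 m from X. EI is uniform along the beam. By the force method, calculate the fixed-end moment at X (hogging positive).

M_X = 25.57 kN·m

Take the reaction at Y as the redundant and release it; the primary structure is a cantilever fixed at X.
Deflection at Y on the released cantilever, summing each load's contribution:
  triangular load, peak 34 at the free end: 11w₀L⁴/(120EI) = 467.7/EI
  point load 47 at a = 0.58: Pa²(3L − a)/(6EI) = 26.14/EI
  clockwise couple 44.5 at a = 2.8: M₀a(2L − a)/(2EI) = 261.7/EI
  δ_0 = 755.5/EI
Flexibility coefficient — unit upward force at Y: δ_{YY} = L³/(3EI) = 14.29/EI.
The prop prevents deflection at Y: R_Y = δ_0/δ_{YY} = 755.5/14.29 = 52.86 kN.
Moment equilibrium about X: M_X = Σ(load moments about X) − R_Y·L = 210.6 − 52.86×3.5 = 25.57 kN·m.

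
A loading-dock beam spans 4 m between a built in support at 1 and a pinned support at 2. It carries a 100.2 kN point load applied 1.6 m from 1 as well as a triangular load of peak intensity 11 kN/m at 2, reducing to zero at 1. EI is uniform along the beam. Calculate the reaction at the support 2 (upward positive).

R_2 = 32.94 kN

Choose R_2 as the redundant. The primary structure is the cantilever fixed at 1.
Free-end deflection of the primary structure under the applied loading (downward +):
  point load 100.2 at a = 1.6: Pa²(3L − a)/(6EI) = 444.6/EI
  triangular load, peak 11 at the free end: 11w₀L⁴/(120EI) = 258.1/EI
  δ_0 = 702.8/EI
Tip deflection under a unit load at 2: L³/(3EI) = 21.33/EI.
The prop prevents deflection at 2: R_2 = δ_0/δ_{22} = 702.8/21.33 = 32.94 kN.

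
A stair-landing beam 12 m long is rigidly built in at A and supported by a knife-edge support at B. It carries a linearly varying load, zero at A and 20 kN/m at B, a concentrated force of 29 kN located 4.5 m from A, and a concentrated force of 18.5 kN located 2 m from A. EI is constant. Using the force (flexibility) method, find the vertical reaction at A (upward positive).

Choose R_B as the redundant. The primary structure is the cantilever fixed at A.
Primary-structure tip deflection at B by superposition:
  triangular load, peak 20 at the free end: 11w₀L⁴/(120EI) = 38016/EI
  point load 29 at a = 4.5: Pa²(3L − a)/(6EI) = 3083/EI
  point load 18.5 at a = 2: Pa²(3L − a)/(6EI) = 419.3/EI
  δ_0 = 41518/EI
Tip deflection under a unit load at B: L³/(3EI) = 576/EI.
The prop prevents deflection at B: R_B = δ_0/δ_{BB} = 41518/576 = 72.08 kN.
Vertical equilibrium: R_A = ΣP − R_B = 167.5 − 72.08 = 95.42 kN.

R_A = 95.42 kN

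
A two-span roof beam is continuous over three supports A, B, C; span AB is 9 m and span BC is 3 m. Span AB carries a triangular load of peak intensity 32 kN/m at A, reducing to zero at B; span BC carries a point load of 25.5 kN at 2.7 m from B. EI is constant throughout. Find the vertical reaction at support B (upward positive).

R_B = 101.4 kN

Take M_B as the redundant. Released structure: two simple spans AB and BC with a hinge at B.
Discontinuity in slope at B on the released structure — sum the simple-span end rotations:
  span AB: triangular load, peak 32: 7w₀L³/(360EI) = 453.6/EI
  span BC: point load 25.5 at a = 2.7: Pab(L + b)/(6LEI) = 3.787/EI
  relative rotation θ_0 = (453.6 + 3.787)/EI = 457.4/EI
A unit hogging moment at B produces rotation L₁/(3EI) + L₂/(3EI) = 4/EI.
Slope continuity at B: θ_0 = M_B·4/EI, so M_B = 457.4/4 = 114.3 kN·m (hogging).
Span AB, ΣM about A with M_B applied at B: R_B^{AB}·9 = 432 + 114.3, so R_B^{AB} = 60.71 kN and R_A = 144 − 60.71 = 83.29 kN.
Span BC, ΣM about C: R_B^{BC}·3 = 7.65 + 114.3, so R_B^{BC} = 40.67 kN and R_C = 25.5 − 40.67 = -15.17 kN.
R_B = 60.71 + 40.67 = 101.4 kN.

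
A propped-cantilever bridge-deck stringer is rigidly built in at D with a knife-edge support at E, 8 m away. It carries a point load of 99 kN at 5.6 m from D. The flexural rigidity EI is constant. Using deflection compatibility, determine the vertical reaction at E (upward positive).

R_E = 55.79 kN

Choose R_E as the redundant. The primary structure is the cantilever fixed at D.
Primary-structure tip deflection at E by superposition:
  point load 99 at a = 5.6: Pa²(3L − a)/(6EI) = 9521/EI
Tip deflection under a unit load at E: L³/(3EI) = 170.7/EI.
The prop prevents deflection at E: R_E = δ_0/δ_{EE} = 9521/170.7 = 55.79 kN.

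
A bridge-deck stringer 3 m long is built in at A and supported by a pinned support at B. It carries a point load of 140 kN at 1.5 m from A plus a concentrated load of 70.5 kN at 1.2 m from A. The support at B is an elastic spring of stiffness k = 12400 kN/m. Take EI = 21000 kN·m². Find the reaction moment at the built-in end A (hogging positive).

M_A = 147.1 kN·m

Take the reaction at B as the redundant and release it; the primary structure is a cantilever fixed at A.
Deflection at B on the released cantilever, summing each load's contribution:
  point load 140 at a = 1.5: Pa²(3L − a)/(6EI) = 393.8/EI
  point load 70.5 at a = 1.2: Pa²(3L − a)/(6EI) = 132/EI
  δ_0 = 525.7/EI
Flexibility coefficient — unit upward force at B: δ_{BB} = L³/(3EI) = 9/EI.
With EI = 21000 kN·m²: δ_0 = 0.025035 m and δ_{BB} = 0.000429 m/kN.
Compatibility — the spring shortens by R_B/k under the reaction it provides: δ_0 − R_B·δ_{BB} = R_B/k. With 1/k = 0.000081 m/kN, R_B = δ_0 / (δ_{BB} + 1/k) = 0.025035 / (0.000429 + 0.000081) = 49.16 kN.
Moment equilibrium about A: M_A = Σ(load moments about A) − R_B·L = 294.6 − 49.16×3 = 147.1 kN·m.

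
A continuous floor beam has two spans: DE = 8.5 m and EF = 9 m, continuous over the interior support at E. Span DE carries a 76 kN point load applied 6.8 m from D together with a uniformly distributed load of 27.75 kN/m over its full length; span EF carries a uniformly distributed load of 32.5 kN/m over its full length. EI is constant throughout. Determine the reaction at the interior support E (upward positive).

Release continuity at E by inserting a hinge; the redundant is the internal moment M_E. The primary structure is two simply-supported spans DE and EF.
Rotations at E on the released spans (each span's end-slope, ×1/EI):
  span DE: point load 76 at a = 6.8: Pab(L + a)/(6LEI) = 263.6/EI
  span DE: UDL 27.75: wL³/(24EI) = 710.1/EI
  span EF: UDL 32.5: wL³/(24EI) = 987.2/EI
  relative rotation θ_0 = (973.7 + 987.2)/EI = 1961/EI
A unit hogging moment at E produces rotation L₁/(3EI) + L₂/(3EI) = 5.833/EI.
Slope continuity at E: θ_0 = M_E·5.833/EI, so M_E = 1961/5.833 = 336.1 kN·m (hogging).
Span DE, ΣM about D with M_E applied at E: R_E^{DE}·8.5 = 1519 + 336.1, so R_E^{DE} = 218.3 kN and R_D = 311.9 − 218.3 = 93.59 kN.
Span EF, ΣM about F: R_E^{EF}·9 = 1316 + 336.1, so R_E^{EF} = 183.6 kN and R_F = 292.5 − 183.6 = 108.9 kN.
R_E = 218.3 + 183.6 = 401.9 kN.

R_E = 401.9 kN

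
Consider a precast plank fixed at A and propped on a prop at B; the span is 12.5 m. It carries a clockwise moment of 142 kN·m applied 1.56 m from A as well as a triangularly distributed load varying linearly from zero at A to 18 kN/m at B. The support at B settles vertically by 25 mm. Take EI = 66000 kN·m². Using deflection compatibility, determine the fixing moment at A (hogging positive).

Release the roller at B. Primary structure: cantilever fixed at A.
Primary-structure tip deflection at B by superposition:
  clockwise couple 142 at a = 1.56: M₀a(2L − a)/(2EI) = 2596/EI
  triangular load, peak 18 at the free end: 11w₀L⁴/(120EI) = 40283/EI
  δ_0 = 42879/EI
Flexibility coefficient — unit upward force at B: δ_{BB} = L³/(3EI) = 651/EI.
With EI = 66000 kN·m²: δ_0 = 0.64969 m and δ_{BB} = 0.009864 m/kN.
Compatibility — the beam at B must follow the support down by 0.025 m: δ_0 − R_B·δ_{BB} = 0.025, so R_B = (0.64969 − 0.025)/0.009864 = 63.33 kN.
Moment equilibrium about A: M_A = Σ(load moments about A) − R_B·L = 1080 − 63.33×12.5 = 287.9 kN·m.

M_A = 287.9 kN·m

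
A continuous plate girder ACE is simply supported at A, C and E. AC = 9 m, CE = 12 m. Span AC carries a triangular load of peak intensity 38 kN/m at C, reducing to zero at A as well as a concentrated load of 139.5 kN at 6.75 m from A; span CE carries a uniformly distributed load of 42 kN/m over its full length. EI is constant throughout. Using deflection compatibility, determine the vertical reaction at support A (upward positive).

R_A = 24.29 kN

Release continuity at C by inserting a hinge; the redundant is the internal moment M_C. The primary structure is two simply-supported spans AC and CE.
Rotations at C on the released spans (each span's end-slope, ×1/EI):
  span AC: triangular load, peak 38: w₀L³/(45EI) = 615.6/EI
  span AC: point load 139.5 at a = 6.75: Pab(L + a)/(6LEI) = 617.9/EI
  span CE: UDL 42: wL³/(24EI) = 3024/EI
  relative rotation θ_0 = (1234 + 3024)/EI = 4258/EI
A unit hogging moment at C produces rotation L₁/(3EI) + L₂/(3EI) = 7/EI.
Slope continuity at C: θ_0 = M_C·7/EI, so M_C = 4258/7 = 608.2 kN·m (hogging).
Span AC, ΣM about A with M_C applied at C: R_C^{AC}·9 = 1968 + 608.2, so R_C^{AC} = 286.2 kN and R_A = 310.5 − 286.2 = 24.29 kN.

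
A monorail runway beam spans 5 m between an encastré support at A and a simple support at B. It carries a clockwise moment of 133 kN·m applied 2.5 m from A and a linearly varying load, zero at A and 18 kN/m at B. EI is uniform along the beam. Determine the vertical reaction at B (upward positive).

Choose R_B as the redundant. The primary structure is the cantilever fixed at A.
Deflection at B on the released cantilever, summing each load's contribution:
  clockwise couple 133 at a = 2.5: M₀a(2L − a)/(2EI) = 1247/EI
  triangular load, peak 18 at the free end: 11w₀L⁴/(120EI) = 1031/EI
  δ_0 = 2278/EI
Tip deflection under a unit load at B: L³/(3EI) = 41.67/EI.
Compatibility at B: δ_0 − R_B·δ_{BB} = 0, so R_B = 2278/41.67 = 54.67 kN.

R_B = 54.67 kN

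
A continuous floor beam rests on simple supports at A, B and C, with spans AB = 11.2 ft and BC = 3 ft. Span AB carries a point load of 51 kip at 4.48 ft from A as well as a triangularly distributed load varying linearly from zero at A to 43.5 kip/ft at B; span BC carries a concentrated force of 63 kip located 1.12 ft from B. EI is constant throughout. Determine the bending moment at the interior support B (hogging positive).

M_B = 370.2 kip·ft

Release continuity at B by inserting a hinge; the redundant is the internal moment M_B. The primary structure is two simply-supported spans AB and BC.
Rotations at B on the released spans (each span's end-slope, ×1/EI):
  span AB: point load 51 at a = 4.48: Pab(L + a)/(6LEI) = 358.3/EI
  span AB: triangular load, peak 43.5: w₀L³/(45EI) = 1358/EI
  span BC: point load 63 at a = 1.12: Pab(L + b)/(6LEI) = 35.96/EI
  relative rotation θ_0 = (1716 + 35.96)/EI = 1752/EI
A unit hogging moment at B produces rotation L₁/(3EI) + L₂/(3EI) = 4.733/EI.
Slope continuity at B: θ_0 = M_B·4.733/EI, so M_B = 1752/4.733 = 370.2 kip·ft (hogging).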